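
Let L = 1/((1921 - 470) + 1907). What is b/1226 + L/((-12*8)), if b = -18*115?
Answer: -333651493/197611584 ≈ -1.6884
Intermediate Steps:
b = -2070
L = 1/3358 (L = 1/(1451 + 1907) = 1/3358 ≈ 0.00029780)
b/1226 + L/((-12*8)) = -2070/1226 + 1/(3358*((-12*8))) = -2070*1/1226 + (1/3358)/(-96) = -1035/613 + (1/3358)*(-1/96) = -1035/613 - 1/322368 = -333651493/197611584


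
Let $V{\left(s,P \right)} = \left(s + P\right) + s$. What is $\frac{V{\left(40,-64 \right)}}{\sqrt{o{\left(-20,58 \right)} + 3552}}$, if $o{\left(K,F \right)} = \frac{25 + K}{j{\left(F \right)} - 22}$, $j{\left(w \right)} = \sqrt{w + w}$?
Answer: $\frac{16 \sqrt{22 - 2 \sqrt{29}}}{\sqrt{78139 - 7104 \sqrt{29}}} \approx 0.26848$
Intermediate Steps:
$V{\left(s,P \right)} = P + 2 s$ ($V{\left(s,P \right)} = \left(P + s\right) + s = P + 2 s$)
$j{\left(w \right)} = \sqrt{2} \sqrt{w}$ ($j{\left(w \right)} = \sqrt{2 w} = \sqrt{2} \sqrt{w}$)
$o{\left(K,F \right)} = \frac{25 + K}{-22 + \sqrt{2} \sqrt{F}}$ ($o{\left(K,F \right)} = \frac{25 + K}{\sqrt{2} \sqrt{F} - 22} = \frac{25 + K}{-22 + \sqrt{2} \sqrt{F}}$)
$\frac{V{\left(40,-64 \right)}}{\sqrt{o{\left(-20,58 \right)} + 3552}} = \frac{-64 + 2 \cdot 40}{\sqrt{\frac{25 - 20}{-22 + \sqrt{2} \sqrt{58}} + 3552}} = \frac{-64 + 80}{\sqrt{\frac{1}{-22 + 2 \sqrt{29}} \cdot 5 + 3552}} = \frac{16}{\sqrt{\frac{5}{-22 + 2 \sqrt{29}} + 3552}} = \frac{16}{\sqrt{3552 + \frac{5}{-22 + 2 \sqrt{29}}}}$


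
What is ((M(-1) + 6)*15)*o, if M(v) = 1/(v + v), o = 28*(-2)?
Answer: -4620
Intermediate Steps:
o = -56
M(v) = 1/(2*v)
((M(-1) + 6)*15)*o = (((1/2)/(-1) + 6)*15)*(-56) = (((1/2)*(-1) + 6)*15)*(-56) = ((-1/2 + 6)*15)*(-56) = ((11/2)*15)*(-56) = (165/2)*(-56) = -4620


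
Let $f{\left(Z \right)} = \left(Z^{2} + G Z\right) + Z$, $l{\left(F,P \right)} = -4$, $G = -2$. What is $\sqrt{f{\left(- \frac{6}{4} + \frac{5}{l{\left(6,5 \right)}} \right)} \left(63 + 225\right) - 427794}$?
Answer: $2 i \sqrt{106206} \approx 651.79 i$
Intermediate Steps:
$f{\left(Z \right)} = Z^{2} - Z$ ($f{\left(Z \right)} = \left(Z^{2} - 2 Z\right) + Z = Z^{2} - Z$)
$\sqrt{f{\left(- \frac{6}{4} + \frac{5}{l{\left(6,5 \right)}} \right)} \left(63 + 225\right) - 427794} = \sqrt{\left(- \frac{6}{4} + \frac{5}{-4}\right) \left(-1 + \left(- \frac{6}{4} + \frac{5}{-4}\right)\right) \left(63 + 225\right) - 427794} = \sqrt{\left(\left(-6\right) \frac{1}{4} + 5 \left(- \frac{1}{4}\right)\right) \left(-1 + \left(\left(-6\right) \frac{1}{4} + 5 \left(- \frac{1}{4}\right)\right)\right) 288 - 427794} = \sqrt{\left(- \frac{3}{2} - \frac{5}{4}\right) \left(-1 - \frac{11}{4}\right) 288 - 427794} = \sqrt{- \frac{11 \left(-1 - \frac{11}{4}\right)}{4} \cdot 288 - 427794} = \sqrt{\left(- \frac{11}{4}\right) \left(- \frac{15}{4}\right) 288 - 427794} = \sqrt{\frac{165}{16} \cdot 288 - 427794} = \sqrt{2970 - 427794} = \sqrt{-424824} = 2 i \sqrt{106206}$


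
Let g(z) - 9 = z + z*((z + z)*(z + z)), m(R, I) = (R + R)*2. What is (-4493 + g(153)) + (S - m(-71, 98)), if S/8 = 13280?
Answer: 14428501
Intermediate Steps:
m(R, I) = 4*R (m(R, I) = (2*R)*2 = 4*R)
S = 106240 (S = 8*13280 = 106240)
g(z) = 9 + z + 4*z³ (g(z) = 9 + (z + z*((z + z)*(z + z))) = 9 + (z + z*((2*z)*(2*z))) = 9 + (z + z*(4*z²)) = 9 + (z + 4*z³) = 9 + z + 4*z³)
(-4493 + g(153)) + (S - m(-71, 98)) = (-4493 + (9 + 153 + 4*153³)) + (106240 - 4*(-71)) = (-4493 + (9 + 153 + 4*3581577)) + (106240 - 1*(-284)) = (-4493 + (9 + 153 + 14326308)) + (106240 + 284) = (-4493 + 14326470) + 106524 = 14321977 + 106524 = 14428501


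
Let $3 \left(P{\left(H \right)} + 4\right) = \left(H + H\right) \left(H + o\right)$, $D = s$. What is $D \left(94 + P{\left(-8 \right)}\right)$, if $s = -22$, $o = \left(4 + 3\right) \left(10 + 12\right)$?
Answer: $\frac{45452}{3} \approx 15151.0$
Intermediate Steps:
$o = 154$ ($o = 7 \cdot 22 = 154$)
$D = -22$
$P{\left(H \right)} = -4 + \frac{2 H \left(154 + H\right)}{3}$ ($P{\left(H \right)} = -4 + \frac{\left(H + H\right) \left(H + 154\right)}{3} = -4 + \frac{2 H \left(154 + H\right)}{3}$)
$D \left(94 + P{\left(-8 \right)}\right) = - 22 \left(94 + \left(-4 + \frac{2 \left(-8\right)^{2}}{3} + \frac{308}{3} \left(-8\right)\right)\right) = - 22 \left(94 - \frac{2348}{3}\right) = \left(-22\right) \left(- \frac{2066}{3}\right) = \frac{45452}{3}$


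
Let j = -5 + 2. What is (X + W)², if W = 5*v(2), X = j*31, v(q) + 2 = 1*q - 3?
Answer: 11664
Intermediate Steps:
j = -3
v(q) = -5 + q (v(q) = -2 + (1*q - 3) = -2 + (q - 3) = -2 + (-3 + q) = -5 + q)
X = -93 (X = -3*31 = -93)
W = -15 (W = 5*(-5 + 2) = 5*(-3) = -15)
(X + W)² = (-93 - 15)² = (-108)² = 11664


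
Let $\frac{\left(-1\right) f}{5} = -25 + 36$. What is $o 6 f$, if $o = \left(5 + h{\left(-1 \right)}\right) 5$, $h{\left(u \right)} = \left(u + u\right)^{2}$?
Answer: $-14850$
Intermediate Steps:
$h{\left(u \right)} = 4 u^{2}$ ($h{\left(u \right)} = \left(2 u\right)^{2} = 4 u^{2}$)
$f = -55$ ($f = - 5 \left(-25 + 36\right) = \left(-5\right) 11 = -55$)
$o = 45$ ($o = \left(5 + 4 \left(-1\right)^{2}\right) 5 = \left(5 + 4 \cdot 1\right) 5 = \left(5 + 4\right) 5 = 9 \cdot 5 = 45$)
$o 6 f = 45 \cdot 6 \left(-55\right) = 45 \left(-330\right) = -14850$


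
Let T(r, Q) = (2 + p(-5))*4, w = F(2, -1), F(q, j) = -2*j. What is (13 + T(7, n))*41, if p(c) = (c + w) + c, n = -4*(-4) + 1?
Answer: -451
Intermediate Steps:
w = 2 (w = -2*(-1) = 2)
n = 17 (n = 16 + 1 = 17)
p(c) = 2 + 2*c (p(c) = (c + 2) + c = (2 + c) + c = 2 + 2*c)
T(r, Q) = -24 (T(r, Q) = (2 + (2 + 2*(-5)))*4 = (2 + (2 - 10))*4 = (2 - 8)*4 = -6*4 = -24)
(13 + T(7, n))*41 = (13 - 24)*41 = -11*41 = -451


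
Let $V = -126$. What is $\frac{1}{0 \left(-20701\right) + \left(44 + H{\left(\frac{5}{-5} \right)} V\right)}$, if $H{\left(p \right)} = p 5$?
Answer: $\frac{1}{674} \approx 0.0014837$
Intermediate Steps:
$H{\left(p \right)} = 5 p$
$\frac{1}{0 \left(-20701\right) + \left(44 + H{\left(\frac{5}{-5} \right)} V\right)} = \frac{1}{0 \left(-20701\right) + \left(44 + 5 \frac{5}{-5} \left(-126\right)\right)} = \frac{1}{0 + \left(44 + 5 \cdot 5 \left(- \frac{1}{5}\right) \left(-126\right)\right)} = \frac{1}{0 + \left(44 + 5 \left(-1\right) \left(-126\right)\right)} = \frac{1}{0 + \left(44 - -630\right)} = \frac{1}{0 + \left(44 + 630\right)} = \frac{1}{0 + 674} = \frac{1}{674}$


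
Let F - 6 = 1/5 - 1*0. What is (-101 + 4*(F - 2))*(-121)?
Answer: 50941/5 ≈ 10188.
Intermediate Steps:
F = 31/5 (F = 6 + (1/5 - 1*0) = 6 + (⅕ + 0) = 6 + ⅕ = 31/5 ≈ 6.2000)
(-101 + 4*(F - 2))*(-121) = (-101 + 4*(31/5 - 2))*(-121) = (-101 + 4*(21/5))*(-121) = (-101 + 84/5)*(-121) = -421/5*(-121) = 50941/5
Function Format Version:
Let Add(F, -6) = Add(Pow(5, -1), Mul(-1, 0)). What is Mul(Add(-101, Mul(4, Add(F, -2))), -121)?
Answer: Rational(50941, 5) ≈ 10188.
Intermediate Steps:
F = Rational(31, 5) (F = Add(6, Add(Pow(5, -1), Mul(-1, 0))) = Add(6, Add(Rational(1, 5), 0)) = Add(6, Rational(1, 5)) = Rational(31, 5) ≈ 6.2000)
Mul(Add(-101, Mul(4, Add(F, -2))), -121) = Mul(Add(-101, Mul(4, Add(Rational(31, 5), -2))), -121) = Mul(Add(-101, Mul(4, Rational(21, 5))), -121) = Mul(Add(-101, Rational(84, 5)), -121) = Mul(Rational(-421, 5), -121) = Rational(50941, 5)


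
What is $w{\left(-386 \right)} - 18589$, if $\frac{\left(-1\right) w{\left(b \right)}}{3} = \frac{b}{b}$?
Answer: $-18592$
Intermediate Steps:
$w{\left(b \right)} = -3$ ($w{\left(b \right)} = - 3 \frac{b}{b} = \left(-3\right) 1 = -3$)
$w{\left(-386 \right)} - 18589 = -3 - 18589 = -18592$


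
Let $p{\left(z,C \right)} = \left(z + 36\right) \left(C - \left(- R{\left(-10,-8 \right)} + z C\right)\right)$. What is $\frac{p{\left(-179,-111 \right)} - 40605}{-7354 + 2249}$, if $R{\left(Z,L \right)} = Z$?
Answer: $- \frac{563593}{1021} \approx -552.0$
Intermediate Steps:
$p{\left(z,C \right)} = \left(36 + z\right) \left(-10 + C - C z\right)$ ($p{\left(z,C \right)} = \left(z + 36\right) \left(C - \left(10 + z C\right)\right) = \left(36 + z\right) \left(C - \left(10 + C z\right)\right) = \left(36 + z\right) \left(-10 + C - C z\right)$)
$\frac{p{\left(-179,-111 \right)} - 40605}{-7354 + 2249} = \frac{\left(-360 - -1790 + 36 \left(-111\right) - - 111 \left(-179\right)^{2} - \left(-3885\right) \left(-179\right)\right) - 40605}{-7354 + 2249} = \frac{\left(-360 + 1790 - 3996 - \left(-111\right) 32041 - 695415\right) - 40605}{-5105} = \left(\left(-360 + 1790 - 3996 + 3556551 - 695415\right) - 40605\right) \left(- \frac{1}{5105}\right) = \left(2858570 - 40605\right) \left(- \frac{1}{5105}\right) = 2817965 \left(- \frac{1}{5105}\right) = - \frac{563593}{1021}$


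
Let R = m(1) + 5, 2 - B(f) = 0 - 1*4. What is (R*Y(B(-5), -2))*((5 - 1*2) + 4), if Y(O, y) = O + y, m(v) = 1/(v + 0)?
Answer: 168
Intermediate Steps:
B(f) = 6 (B(f) = 2 - (0 - 1*4) = 2 - (0 - 4) = 2 - 1*(-4) = 2 + 4 = 6)
m(v) = 1/v
R = 6 (R = 1/1 + 5 = 1 + 5 = 6)
(R*Y(B(-5), -2))*((5 - 1*2) + 4) = (6*(6 - 2))*((5 - 1*2) + 4) = (6*4)*((5 - 2) + 4) = 24*(3 + 4) = 24*7 = 168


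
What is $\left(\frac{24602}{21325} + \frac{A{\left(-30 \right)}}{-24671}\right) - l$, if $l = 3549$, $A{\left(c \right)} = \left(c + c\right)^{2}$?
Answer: $- \frac{1866630921233}{526109075} \approx -3548.0$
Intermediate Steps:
$A{\left(c \right)} = 4 c^{2}$ ($A{\left(c \right)} = \left(2 c\right)^{2} = 4 c^{2}$)
$\left(\frac{24602}{21325} + \frac{A{\left(-30 \right)}}{-24671}\right) - l = \left(\frac{24602}{21325} + \frac{4 \left(-30\right)^{2}}{-24671}\right) - 3549 = \left(24602 \cdot \frac{1}{21325} + 4 \cdot 900 \left(- \frac{1}{24671}\right)\right) - 3549 = \left(\frac{24602}{21325} + 3600 \left(- \frac{1}{24671}\right)\right) - 3549 = \left(\frac{24602}{21325} - \frac{3600}{24671}\right) - 3549 = \frac{530185942}{526109075} - 3549 = - \frac{1866630921233}{526109075}$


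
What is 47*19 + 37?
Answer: 930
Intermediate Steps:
47*19 + 37 = 893 + 37 = 930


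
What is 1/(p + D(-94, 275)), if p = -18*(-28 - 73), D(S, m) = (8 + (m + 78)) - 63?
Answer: 1/2116 ≈ 0.00047259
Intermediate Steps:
D(S, m) = 23 + m (D(S, m) = (8 + (78 + m)) - 63 = (86 + m) - 63 = 23 + m)
p = 1818 (p = -18*(-101) = 1818)
1/(p + D(-94, 275)) = 1/(1818 + (23 + 275)) = 1/(1818 + 298) = 1/2116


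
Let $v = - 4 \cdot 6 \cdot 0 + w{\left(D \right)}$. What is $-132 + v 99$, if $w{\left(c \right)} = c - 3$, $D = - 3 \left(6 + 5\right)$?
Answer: $-3696$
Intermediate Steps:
$D = -33$ ($D = \left(-3\right) 11 = -33$)
$w{\left(c \right)} = -3 + c$
$v = -36$ ($v = - 4 \cdot 6 \cdot 0 - 36 = \left(-1\right) 24 \cdot 0 - 36 = \left(-24\right) 0 - 36 = 0 - 36 = -36$)
$-132 + v 99 = -132 - 3564 = -3696$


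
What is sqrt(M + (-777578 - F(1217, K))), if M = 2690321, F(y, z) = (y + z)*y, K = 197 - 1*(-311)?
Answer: 11*I*sqrt(1542) ≈ 431.95*I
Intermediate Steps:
K = 508 (K = 197 + 311 = 508)
F(y, z) = y*(y + z)
sqrt(M + (-777578 - F(1217, K))) = sqrt(2690321 + (-777578 - 1217*(1217 + 508))) = sqrt(2690321 + (-777578 - 1217*1725)) = sqrt(2690321 + (-777578 - 1*2099325)) = sqrt(2690321 + (-777578 - 2099325)) = sqrt(2690321 - 2876903) = sqrt(-186582) = 11*I*sqrt(1542)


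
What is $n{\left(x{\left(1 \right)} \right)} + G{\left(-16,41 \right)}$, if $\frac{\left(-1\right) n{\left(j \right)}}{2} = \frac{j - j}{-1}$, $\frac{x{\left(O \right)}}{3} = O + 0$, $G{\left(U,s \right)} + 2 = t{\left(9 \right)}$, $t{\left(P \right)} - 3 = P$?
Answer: $10$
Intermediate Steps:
$t{\left(P \right)} = 3 + P$
$G{\left(U,s \right)} = 10$ ($G{\left(U,s \right)} = -2 + \left(3 + 9\right) = -2 + 12 = 10$)
$x{\left(O \right)} = 3 O$ ($x{\left(O \right)} = 3 \left(O + 0\right) = 3 O$)
$n{\left(j \right)} = 0$ ($n{\left(j \right)} = - 2 \frac{j - j}{-1} = - 2 \cdot 0 \left(-1\right) = \left(-2\right) 0 = 0$)
$n{\left(x{\left(1 \right)} \right)} + G{\left(-16,41 \right)} = 0 + 10 = 10$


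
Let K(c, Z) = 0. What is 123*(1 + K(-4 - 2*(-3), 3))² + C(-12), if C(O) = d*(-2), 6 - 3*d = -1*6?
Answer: 115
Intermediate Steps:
d = 4 (d = 2 - (-1)*6/3 = 2 - ⅓*(-6) = 2 + 2 = 4)
C(O) = -8 (C(O) = 4*(-2) = -8)
123*(1 + K(-4 - 2*(-3), 3))² + C(-12) = 123*(1 + 0)² - 8 = 123*1² - 8 = 123*1 - 8 = 123 - 8 = 115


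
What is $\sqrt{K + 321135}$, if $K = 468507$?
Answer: $3 \sqrt{87738} \approx 888.62$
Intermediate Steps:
$\sqrt{K + 321135} = \sqrt{468507 + 321135} = \sqrt{789642} = 3 \sqrt{87738}$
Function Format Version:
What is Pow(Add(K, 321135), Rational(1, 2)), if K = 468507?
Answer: Mul(3, Pow(87738, Rational(1, 2))) ≈ 888.62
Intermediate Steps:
Pow(Add(K, 321135), Rational(1, 2)) = Pow(Add(468507, 321135), Rational(1, 2)) = Pow(789642, Rational(1, 2)) = Mul(3, Pow(87738, Rational(1, 2)))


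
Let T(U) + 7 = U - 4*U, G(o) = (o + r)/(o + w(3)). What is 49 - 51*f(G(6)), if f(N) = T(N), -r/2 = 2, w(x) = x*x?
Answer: 2132/5 ≈ 426.40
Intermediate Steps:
w(x) = x²
r = -4 (r = -2*2 = -4)
G(o) = (-4 + o)/(9 + o) (G(o) = (o - 4)/(o + 3²) = (-4 + o)/(o + 9) = (-4 + o)/(9 + o))
T(U) = -7 - 3*U (T(U) = -7 + (U - 4*U) = -7 - 3*U)
f(N) = -7 - 3*N
49 - 51*f(G(6)) = 49 - 51*(-7 - 3*(-4 + 6)/(9 + 6)) = 49 - 51*(-7 - 3*2/15) = 49 - 51*(-7 - ⅖) = 49 - 51*(-37/5) = 49 + 1887/5 = 2132/5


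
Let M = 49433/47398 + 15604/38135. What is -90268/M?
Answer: -163161461791640/2624725847 ≈ -62163.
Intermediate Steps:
M = 2624725847/1807522730 (M = 49433*(1/47398) + 15604*(1/38135) = 49433/47398 + 15604/38135 = 2624725847/1807522730 ≈ 1.4521)
-90268/M = -90268/2624725847/1807522730 = -90268*1807522730/2624725847 = -163161461791640/2624725847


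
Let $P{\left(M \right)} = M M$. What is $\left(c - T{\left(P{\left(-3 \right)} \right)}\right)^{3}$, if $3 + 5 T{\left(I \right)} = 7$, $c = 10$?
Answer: $\frac{97336}{125} \approx 778.69$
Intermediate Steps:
$P{\left(M \right)} = M^{2}$
$T{\left(I \right)} = \frac{4}{5}$ ($T{\left(I \right)} = - \frac{3}{5} + \frac{1}{5} \cdot 7 = - \frac{3}{5} + \frac{7}{5} = \frac{4}{5}$)
$\left(c - T{\left(P{\left(-3 \right)} \right)}\right)^{3} = \left(10 - \frac{4}{5}\right)^{3} = \left(\frac{46}{5}\right)^{3} = \frac{97336}{125}$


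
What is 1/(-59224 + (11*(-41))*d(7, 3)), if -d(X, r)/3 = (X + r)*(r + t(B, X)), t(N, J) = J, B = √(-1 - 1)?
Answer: 1/76076 ≈ 1.3145e-5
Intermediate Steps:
B = I*√2 (B = √(-2) = I*√2 ≈ 1.4142*I)
d(X, r) = -3*(X + r)² (d(X, r) = -3*(X + r)*(r + X) = -3*(X + r)*(X + r) = -3*(X + r)²)
1/(-59224 + (11*(-41))*d(7, 3)) = 1/(-59224 + (11*(-41))*(-3*7² - 3*3² - 6*7*3)) = 1/(-59224 - 451*(-3*49 - 3*9 - 126)) = 1/(-59224 - 451*(-147 - 27 - 126)) = 1/(-59224 - 451*(-300)) = 1/(-59224 + 135300) = 1/76076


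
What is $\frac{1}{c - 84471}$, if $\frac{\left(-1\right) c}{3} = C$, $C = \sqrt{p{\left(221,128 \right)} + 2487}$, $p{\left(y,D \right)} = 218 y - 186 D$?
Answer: $- \frac{28157}{2378369376} + \frac{\sqrt{26857}}{2378369376} \approx -1.177 \cdot 10^{-5}$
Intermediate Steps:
$p{\left(y,D \right)} = - 186 D + 218 y$
$C = \sqrt{26857}$ ($C = \sqrt{\left(\left(-186\right) 128 + 218 \cdot 221\right) + 2487} = \sqrt{\left(-23808 + 48178\right) + 2487} = \sqrt{24370 + 2487} = \sqrt{26857} \approx 163.88$)
$c = - 3 \sqrt{26857} \approx -491.64$
$\frac{1}{c - 84471} = \frac{1}{- 3 \sqrt{26857} - 84471} = \frac{1}{-84471 - 3 \sqrt{26857}}$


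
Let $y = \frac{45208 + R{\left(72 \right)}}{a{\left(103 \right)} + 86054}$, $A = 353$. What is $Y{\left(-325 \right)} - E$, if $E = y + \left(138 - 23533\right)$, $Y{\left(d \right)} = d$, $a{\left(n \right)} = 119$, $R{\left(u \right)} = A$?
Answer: $\frac{1987965549}{86173} \approx 23069.0$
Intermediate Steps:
$R{\left(u \right)} = 353$
$y = \frac{45561}{86173}$ ($y = \frac{45208 + 353}{119 + 86054} = \frac{45561}{86173} \approx 0.52872$)
$E = - \frac{2015971774}{86173}$ ($E = \frac{45561}{86173} + \left(138 - 23533\right) = \frac{45561}{86173} - 23395 = - \frac{2015971774}{86173} \approx -23394.0$)
$Y{\left(-325 \right)} - E = -325 - - \frac{2015971774}{86173} = -325 + \frac{2015971774}{86173} = \frac{1987965549}{86173}$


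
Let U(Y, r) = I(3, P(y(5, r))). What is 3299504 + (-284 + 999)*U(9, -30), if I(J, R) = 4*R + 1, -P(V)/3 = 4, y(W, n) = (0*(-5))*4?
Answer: 3265899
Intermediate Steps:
y(W, n) = 0 (y(W, n) = 0*4 = 0)
P(V) = -12 (P(V) = -3*4 = -12)
I(J, R) = 1 + 4*R
U(Y, r) = -47 (U(Y, r) = 1 + 4*(-12) = 1 - 48 = -47)
3299504 + (-284 + 999)*U(9, -30) = 3299504 + (-284 + 999)*(-47) = 3299504 + 715*(-47) = 3299504 - 33605 = 3265899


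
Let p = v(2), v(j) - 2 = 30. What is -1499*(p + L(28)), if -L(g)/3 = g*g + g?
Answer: 3603596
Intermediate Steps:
L(g) = -3*g - 3*g² (L(g) = -3*(g*g + g) = -3*(g² + g) = -3*(g + g²) = -3*g - 3*g²)
v(j) = 32 (v(j) = 2 + 30 = 32)
p = 32
-1499*(p + L(28)) = -1499*(32 - 3*28*(1 + 28)) = -1499*(32 - 3*28*29) = -1499*(32 - 2436) = -1499*(-2404) = 3603596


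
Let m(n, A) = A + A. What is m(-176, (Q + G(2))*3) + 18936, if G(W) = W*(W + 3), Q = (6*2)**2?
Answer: 19860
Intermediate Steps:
Q = 144 (Q = 12**2 = 144)
G(W) = W*(3 + W)
m(n, A) = 2*A
m(-176, (Q + G(2))*3) + 18936 = 2*((144 + 2*(3 + 2))*3) + 18936 = 2*((144 + 2*5)*3) + 18936 = 2*((144 + 10)*3) + 18936 = 2*(154*3) + 18936 = 2*462 + 18936 = 924 + 18936 = 19860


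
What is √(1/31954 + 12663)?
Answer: √12929658954862/31954 ≈ 112.53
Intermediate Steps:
√(1/31954 + 12663) = √(404633503/31954) = √12929658954862/31954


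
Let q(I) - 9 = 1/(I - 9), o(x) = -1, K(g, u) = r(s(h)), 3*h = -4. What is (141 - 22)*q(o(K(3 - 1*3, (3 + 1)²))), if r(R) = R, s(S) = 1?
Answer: 10591/10 ≈ 1059.1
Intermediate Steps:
h = -4/3 (h = (⅓)*(-4) = -4/3 ≈ -1.3333)
K(g, u) = 1
q(I) = 9 + 1/(-9 + I) (q(I) = 9 + 1/(I - 9) = 9 + 1/(-9 + I))
(141 - 22)*q(o(K(3 - 1*3, (3 + 1)²))) = (141 - 22)*((-80 + 9*(-1))/(-9 - 1)) = 119*((-80 - 9)/(-10)) = 119*(-⅒*(-89)) = 119*(89/10) = 10591/10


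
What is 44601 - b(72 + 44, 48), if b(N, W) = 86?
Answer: 44515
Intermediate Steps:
44601 - b(72 + 44, 48) = 44601 - 1*86 = 44601 - 86 = 44515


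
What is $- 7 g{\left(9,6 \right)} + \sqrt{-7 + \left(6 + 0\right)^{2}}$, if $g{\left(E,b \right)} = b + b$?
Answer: $-84 + \sqrt{29} \approx -78.615$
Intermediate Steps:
$g{\left(E,b \right)} = 2 b$
$- 7 g{\left(9,6 \right)} + \sqrt{-7 + \left(6 + 0\right)^{2}} = - 7 \cdot 2 \cdot 6 + \sqrt{-7 + \left(6 + 0\right)^{2}} = \left(-7\right) 12 + \sqrt{-7 + 6^{2}} = -84 + \sqrt{-7 + 36} = -84 + \sqrt{29}$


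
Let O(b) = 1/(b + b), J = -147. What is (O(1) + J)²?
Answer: 85849/4 ≈ 21462.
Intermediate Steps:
O(b) = 1/(2*b)
(O(1) + J)² = ((½)/1 - 147)² = ((½)*1 - 147)² = (½ - 147)² = (-293/2)² = 85849/4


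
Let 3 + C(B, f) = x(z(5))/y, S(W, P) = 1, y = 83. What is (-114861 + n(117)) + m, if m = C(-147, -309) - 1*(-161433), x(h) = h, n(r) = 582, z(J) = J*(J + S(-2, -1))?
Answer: 3913563/83 ≈ 47151.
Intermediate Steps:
z(J) = J*(1 + J) (z(J) = J*(J + 1) = J*(1 + J))
C(B, f) = -219/83 (C(B, f) = -3 + (5*(1 + 5))/83 = -3 + (5*6)*(1/83) = -3 + 30*(1/83) = -3 + 30/83 = -219/83)
m = 13398720/83 (m = -219/83 - 1*(-161433) = -219/83 + 161433 = 13398720/83 ≈ 1.6143e+5)
(-114861 + n(117)) + m = (-114861 + 582) + 13398720/83 = -114279 + 13398720/83 = 3913563/83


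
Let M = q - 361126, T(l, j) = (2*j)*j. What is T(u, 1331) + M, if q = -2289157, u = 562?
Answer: 892839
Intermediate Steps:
T(l, j) = 2*j²
M = -2650283 (M = -2289157 - 361126 = -2650283)
T(u, 1331) + M = 2*1331² - 2650283 = 2*1771561 - 2650283 = 3543122 - 2650283 = 892839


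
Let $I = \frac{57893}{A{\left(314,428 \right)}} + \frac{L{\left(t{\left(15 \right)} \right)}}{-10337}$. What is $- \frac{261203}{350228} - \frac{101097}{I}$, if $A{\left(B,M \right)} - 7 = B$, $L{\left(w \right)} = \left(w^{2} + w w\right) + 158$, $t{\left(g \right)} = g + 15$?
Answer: $- \frac{117642843561030401}{209370299054444} \approx -561.89$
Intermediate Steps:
$t{\left(g \right)} = 15 + g$
$L{\left(w \right)} = 158 + 2 w^{2}$ ($L{\left(w \right)} = \left(w^{2} + w^{2}\right) + 158 = 2 w^{2} + 158 = 158 + 2 w^{2}$)
$A{\left(B,M \right)} = 7 + B$
$I = \frac{597811423}{3318177}$ ($I = \frac{57893}{7 + 314} + \frac{158 + 2 \left(15 + 15\right)^{2}}{-10337} = \frac{57893}{321} + \left(158 + 2 \cdot 30^{2}\right) \left(- \frac{1}{10337}\right) = 57893 \cdot \frac{1}{321} + \left(158 + 2 \cdot 900\right) \left(- \frac{1}{10337}\right) = \frac{57893}{321} + \left(158 + 1800\right) \left(- \frac{1}{10337}\right) = \frac{57893}{321} + 1958 \left(- \frac{1}{10337}\right) = \frac{57893}{321} - \frac{1958}{10337} = \frac{597811423}{3318177} \approx 180.16$)
$- \frac{261203}{350228} - \frac{101097}{I} = - \frac{261203}{350228} - \frac{101097}{\frac{597811423}{3318177}} = \left(-261203\right) \frac{1}{350228} - \frac{335457740169}{597811423} = - \frac{261203}{350228} - \frac{335457740169}{597811423} = - \frac{117642843561030401}{209370299054444}$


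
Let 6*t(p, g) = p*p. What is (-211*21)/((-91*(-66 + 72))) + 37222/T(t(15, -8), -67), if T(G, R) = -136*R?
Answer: 722601/59228 ≈ 12.200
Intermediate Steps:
t(p, g) = p**2/6 (t(p, g) = (p*p)/6 = p**2/6)
(-211*21)/((-91*(-66 + 72))) + 37222/T(t(15, -8), -67) = (-211*21)/((-91*(-66 + 72))) + 37222/((-136*(-67))) = -4431/((-91*6)) + 37222/9112 = -4431/(-546) + 37222*(1/9112) = -4431*(-1/546) + 18611/4556 = 211/26 + 18611/4556 = 722601/59228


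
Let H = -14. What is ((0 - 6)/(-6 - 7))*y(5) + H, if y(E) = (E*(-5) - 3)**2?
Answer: 4522/13 ≈ 347.85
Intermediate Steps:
y(E) = (-3 - 5*E)**2 (y(E) = (-5*E - 3)**2 = (-3 - 5*E)**2)
((0 - 6)/(-6 - 7))*y(5) + H = ((0 - 6)/(-6 - 7))*(3 + 5*5)**2 - 14 = (-6/(-13))*(3 + 25)**2 - 14 = -6*(-1/13)*28**2 - 14 = (6/13)*784 - 14 = 4704/13 - 14 = 4522/13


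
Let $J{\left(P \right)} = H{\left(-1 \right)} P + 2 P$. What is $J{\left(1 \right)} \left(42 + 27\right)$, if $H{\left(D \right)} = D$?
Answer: $69$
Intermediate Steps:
$J{\left(P \right)} = P$ ($J{\left(P \right)} = - P + 2 P = P$)
$J{\left(1 \right)} \left(42 + 27\right) = 1 \left(42 + 27\right) = 1 \cdot 69 = 69$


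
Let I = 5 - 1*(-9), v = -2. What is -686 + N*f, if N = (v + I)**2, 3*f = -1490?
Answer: -72206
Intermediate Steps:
I = 14 (I = 5 + 9 = 14)
f = -1490/3 (f = (1/3)*(-1490) = -1490/3 ≈ -496.67)
N = 144 (N = (-2 + 14)**2 = 12**2 = 144)
-686 + N*f = -686 + 144*(-1490/3) = -686 - 71520 = -72206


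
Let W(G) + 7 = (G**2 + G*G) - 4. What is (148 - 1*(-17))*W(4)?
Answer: 3465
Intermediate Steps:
W(G) = -11 + 2*G**2 (W(G) = -7 + ((G**2 + G*G) - 4) = -7 + ((G**2 + G**2) - 4) = -7 + (2*G**2 - 4) = -7 + (-4 + 2*G**2) = -11 + 2*G**2)
(148 - 1*(-17))*W(4) = (148 - 1*(-17))*(-11 + 2*4**2) = (148 + 17)*(-11 + 2*16) = 165*(-11 + 32) = 165*21 = 3465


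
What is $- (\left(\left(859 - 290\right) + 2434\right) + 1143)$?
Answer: $-4146$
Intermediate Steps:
$- (\left(\left(859 - 290\right) + 2434\right) + 1143) = - (\left(569 + 2434\right) + 1143) = - (3003 + 1143) = \left(-1\right) 4146 = -4146$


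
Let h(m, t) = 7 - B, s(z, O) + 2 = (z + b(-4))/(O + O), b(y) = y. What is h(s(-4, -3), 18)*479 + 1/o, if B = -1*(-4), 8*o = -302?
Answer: 216983/151 ≈ 1437.0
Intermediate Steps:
o = -151/4 (o = (⅛)*(-302) = -151/4 ≈ -37.750)
s(z, O) = -2 + (-4 + z)/(2*O) (s(z, O) = -2 + (z - 4)/(O + O) = -2 + (-4 + z)/((2*O)) = -2 + (-4 + z)*(1/(2*O)) = -2 + (-4 + z)/(2*O))
B = 4
h(m, t) = 3 (h(m, t) = 7 - 1*4 = 7 - 4 = 3)
h(s(-4, -3), 18)*479 + 1/o = 3*479 + 1/(-151/4) = 1437 - 4/151 = 216983/151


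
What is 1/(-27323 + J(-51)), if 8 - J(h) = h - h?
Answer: -1/27315 ≈ -3.6610e-5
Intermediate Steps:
J(h) = 8 (J(h) = 8 - (h - h) = 8 - 1*0 = 8 + 0 = 8)
1/(-27323 + J(-51)) = 1/(-27323 + 8) = 1/(-27315) = -1/27315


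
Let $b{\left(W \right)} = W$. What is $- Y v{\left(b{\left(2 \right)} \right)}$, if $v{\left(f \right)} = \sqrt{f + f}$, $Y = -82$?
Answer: $164$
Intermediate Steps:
$v{\left(f \right)} = \sqrt{2} \sqrt{f}$ ($v{\left(f \right)} = \sqrt{2 f} = \sqrt{2} \sqrt{f}$)
$- Y v{\left(b{\left(2 \right)} \right)} = - \left(-82\right) \sqrt{2} \sqrt{2} = - \left(-82\right) 2 = \left(-1\right) \left(-164\right) = 164$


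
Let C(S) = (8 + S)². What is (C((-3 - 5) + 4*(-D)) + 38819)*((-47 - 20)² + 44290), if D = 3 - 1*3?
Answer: 1893552001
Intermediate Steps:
D = 0 (D = 3 - 3 = 0)
(C((-3 - 5) + 4*(-D)) + 38819)*((-47 - 20)² + 44290) = ((8 + ((-3 - 5) + 4*(-1*0)))² + 38819)*((-47 - 20)² + 44290) = ((8 + (-8 + 4*0))² + 38819)*((-67)² + 44290) = ((8 + (-8 + 0))² + 38819)*(4489 + 44290) = ((8 - 8)² + 38819)*48779 = (0² + 38819)*48779 = (0 + 38819)*48779 = 38819*48779 = 1893552001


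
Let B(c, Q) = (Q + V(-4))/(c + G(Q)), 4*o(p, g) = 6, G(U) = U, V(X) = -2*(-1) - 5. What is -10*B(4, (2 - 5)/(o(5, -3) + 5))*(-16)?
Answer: -3600/23 ≈ -156.52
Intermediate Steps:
V(X) = -3 (V(X) = 2 - 5 = -3)
o(p, g) = 3/2 (o(p, g) = (1/4)*6 = 3/2)
B(c, Q) = (-3 + Q)/(Q + c) (B(c, Q) = (Q - 3)/(c + Q) = (-3 + Q)/(Q + c))
-10*B(4, (2 - 5)/(o(5, -3) + 5))*(-16) = -10*(-3 + (2 - 5)/(3/2 + 5))/((2 - 5)/(3/2 + 5) + 4)*(-16) = -10*(-3 - 3/13/2)/(-3/13/2 + 4)*(-16) = -10*(-3 - 3*2/13)/(-3*2/13 + 4)*(-16) = -10*(-3 - 6/13)/(-6/13 + 4)*(-16) = -10*(-45)/(46/13*13)*(-16) = -65*(-45)/(23*13)*(-16) = -10*(-45/46)*(-16) = (225/23)*(-16) = -3600/23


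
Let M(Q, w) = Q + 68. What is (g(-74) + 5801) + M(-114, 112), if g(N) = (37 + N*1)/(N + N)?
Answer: 23021/4 ≈ 5755.3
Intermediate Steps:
M(Q, w) = 68 + Q
g(N) = (37 + N)/(2*N) (g(N) = (37 + N)/((2*N)) = (37 + N)*(1/(2*N)) = (37 + N)/(2*N))
(g(-74) + 5801) + M(-114, 112) = ((½)*(37 - 74)/(-74) + 5801) + (68 - 114) = ((½)*(-1/74)*(-37) + 5801) - 46 = (¼ + 5801) - 46 = 23205/4 - 46 = 23021/4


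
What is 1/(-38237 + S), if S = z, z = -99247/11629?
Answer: -11629/444757320 ≈ -2.6147e-5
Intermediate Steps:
z = -99247/11629 (z = -99247*1/11629 = -99247/11629 ≈ -8.5344)
S = -99247/11629 ≈ -8.5344
1/(-38237 + S) = 1/(-38237 - 99247/11629) = 1/(-444757320/11629) = -11629/444757320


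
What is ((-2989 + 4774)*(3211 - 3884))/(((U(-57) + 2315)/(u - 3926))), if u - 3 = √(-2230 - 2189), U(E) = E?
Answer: 4712719515/2258 - 3603915*I*√491/2258 ≈ 2.0871e+6 - 35366.0*I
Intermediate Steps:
u = 3 + 3*I*√491 (u = 3 + √(-2230 - 2189) = 3 + √(-4419) = 3 + 3*I*√491 ≈ 3.0 + 66.476*I)
((-2989 + 4774)*(3211 - 3884))/(((U(-57) + 2315)/(u - 3926))) = ((-2989 + 4774)*(3211 - 3884))/(((-57 + 2315)/((3 + 3*I*√491) - 3926))) = (1785*(-673))/((2258/(-3923 + 3*I*√491))) = -1201305*(-3923/2258 + 3*I*√491/2258) = 4712719515/2258 - 3603915*I*√491/2258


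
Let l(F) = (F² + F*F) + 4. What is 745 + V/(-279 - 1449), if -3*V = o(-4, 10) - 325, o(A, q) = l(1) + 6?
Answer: 3861767/5184 ≈ 744.94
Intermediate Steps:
l(F) = 4 + 2*F² (l(F) = (F² + F²) + 4 = 2*F² + 4 = 4 + 2*F²)
o(A, q) = 12 (o(A, q) = (4 + 2*1²) + 6 = (4 + 2*1) + 6 = (4 + 2) + 6 = 6 + 6 = 12)
V = 313/3 (V = -(12 - 325)/3 = -⅓*(-313) = 313/3 ≈ 104.33)
745 + V/(-279 - 1449) = 745 + 313/(3*(-279 - 1449)) = 745 + (313/3)/(-1728) = 745 + (313/3)*(-1/1728) = 745 - 313/5184 = 3861767/5184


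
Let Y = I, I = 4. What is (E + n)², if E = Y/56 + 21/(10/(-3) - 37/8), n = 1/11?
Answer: 5305811281/865183396 ≈ 6.1326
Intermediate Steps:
Y = 4
n = 1/11 ≈ 0.090909
E = -6865/2674 (E = 4/56 + 21/(10/(-3) - 37/8) = 4*(1/56) + 21/(10*(-⅓) - 37*⅛) = 1/14 + 21/(-10/3 - 37/8) = 1/14 + 21/(-191/24) = 1/14 + 21*(-24/191) = 1/14 - 504/191 = -6865/2674 ≈ -2.5673)
(E + n)² = (-6865/2674 + 1/11)² = (-72841/29414)² = 5305811281/865183396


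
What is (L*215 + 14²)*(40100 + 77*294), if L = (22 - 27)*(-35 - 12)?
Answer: 3182134098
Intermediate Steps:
L = 235 (L = -5*(-47) = 235)
(L*215 + 14²)*(40100 + 77*294) = (235*215 + 14²)*(40100 + 77*294) = (50525 + 196)*(40100 + 22638) = 50721*62738 = 3182134098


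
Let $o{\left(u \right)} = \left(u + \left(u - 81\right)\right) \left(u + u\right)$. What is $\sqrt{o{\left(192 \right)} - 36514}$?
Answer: $\sqrt{79838} \approx 282.56$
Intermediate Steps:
$o{\left(u \right)} = 2 u \left(-81 + 2 u\right)$ ($o{\left(u \right)} = \left(u + \left(-81 + u\right)\right) 2 u = \left(-81 + 2 u\right) 2 u = 2 u \left(-81 + 2 u\right)$)
$\sqrt{o{\left(192 \right)} - 36514} = \sqrt{2 \cdot 192 \left(-81 + 2 \cdot 192\right) - 36514} = \sqrt{2 \cdot 192 \left(-81 + 384\right) - 36514} = \sqrt{2 \cdot 192 \cdot 303 - 36514} = \sqrt{116352 - 36514} = \sqrt{79838}$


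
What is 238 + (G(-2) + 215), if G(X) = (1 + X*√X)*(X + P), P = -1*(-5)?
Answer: 456 - 6*I*√2 ≈ 456.0 - 8.4853*I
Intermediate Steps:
P = 5
G(X) = (1 + X^(3/2))*(5 + X) (G(X) = (1 + X*√X)*(X + 5) = (1 + X^(3/2))*(5 + X))
238 + (G(-2) + 215) = 238 + ((5 - 2 + (-2)^(5/2) + 5*(-2)^(3/2)) + 215) = 238 + ((5 - 2 + 4*I*√2 + 5*(-2*I*√2)) + 215) = 238 + ((5 - 2 + 4*I*√2 - 10*I*√2) + 215) = 238 + ((3 - 6*I*√2) + 215) = 238 + (218 - 6*I*√2) = 456 - 6*I*√2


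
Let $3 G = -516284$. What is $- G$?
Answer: $\frac{516284}{3} \approx 1.7209 \cdot 10^{5}$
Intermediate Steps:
$G = - \frac{516284}{3}$ ($G = \frac{1}{3} \left(-516284\right) = - \frac{516284}{3} \approx -1.7209 \cdot 10^{5}$)
$- G = \left(-1\right) \left(- \frac{516284}{3}\right) = \frac{516284}{3}$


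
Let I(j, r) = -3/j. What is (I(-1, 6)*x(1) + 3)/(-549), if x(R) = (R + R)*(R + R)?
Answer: -5/183 ≈ -0.027322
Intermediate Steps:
x(R) = 4*R² (x(R) = (2*R)*(2*R) = 4*R²)
(I(-1, 6)*x(1) + 3)/(-549) = ((-3/(-1))*(4*1²) + 3)/(-549) = ((-3*(-1))*(4*1) + 3)*(-1/549) = (3*4 + 3)*(-1/549) = (12 + 3)*(-1/549) = 15*(-1/549) = -5/183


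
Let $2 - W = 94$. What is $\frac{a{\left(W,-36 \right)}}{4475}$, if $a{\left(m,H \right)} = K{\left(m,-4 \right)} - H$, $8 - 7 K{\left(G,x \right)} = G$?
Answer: $\frac{352}{31325} \approx 0.011237$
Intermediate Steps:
$K{\left(G,x \right)} = \frac{8}{7} - \frac{G}{7}$
$W = -92$ ($W = 2 - 94 = -92$)
$a{\left(m,H \right)} = \frac{8}{7} - H - \frac{m}{7}$ ($a{\left(m,H \right)} = \left(\frac{8}{7} - \frac{m}{7}\right) - H = \frac{8}{7} - H - \frac{m}{7}$)
$\frac{a{\left(W,-36 \right)}}{4475} = \frac{\frac{8}{7} - -36 - - \frac{92}{7}}{4475} = \left(\frac{8}{7} + 36 + \frac{92}{7}\right) \frac{1}{4475} = \frac{352}{7} \cdot \frac{1}{4475} = \frac{352}{31325}$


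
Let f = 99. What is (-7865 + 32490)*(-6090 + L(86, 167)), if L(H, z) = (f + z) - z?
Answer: -147528375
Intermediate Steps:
L(H, z) = 99 (L(H, z) = (99 + z) - z = 99)
(-7865 + 32490)*(-6090 + L(86, 167)) = (-7865 + 32490)*(-6090 + 99) = 24625*(-5991) = -147528375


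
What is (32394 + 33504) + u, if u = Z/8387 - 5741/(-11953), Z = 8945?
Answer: 6606417114630/100249811 ≈ 65900.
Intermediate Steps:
u = 155069352/100249811 (u = 8945/8387 - 5741/(-11953) = 8945*(1/8387) - 5741*(-1/11953) = 8945/8387 + 5741/11953 = 155069352/100249811 ≈ 1.5468)
(32394 + 33504) + u = (32394 + 33504) + 155069352/100249811 = 65898 + 155069352/100249811 = 6606417114630/100249811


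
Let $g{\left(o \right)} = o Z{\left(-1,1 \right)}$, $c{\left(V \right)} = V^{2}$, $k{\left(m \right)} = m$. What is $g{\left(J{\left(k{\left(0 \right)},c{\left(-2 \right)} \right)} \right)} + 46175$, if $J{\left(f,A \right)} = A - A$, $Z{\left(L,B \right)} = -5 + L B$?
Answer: $46175$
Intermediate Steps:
$Z{\left(L,B \right)} = -5 + B L$
$J{\left(f,A \right)} = 0$
$g{\left(o \right)} = - 6 o$ ($g{\left(o \right)} = o \left(-5 + 1 \left(-1\right)\right) = o \left(-5 - 1\right) = o \left(-6\right) = - 6 o$)
$g{\left(J{\left(k{\left(0 \right)},c{\left(-2 \right)} \right)} \right)} + 46175 = \left(-6\right) 0 + 46175 = 0 + 46175 = 46175$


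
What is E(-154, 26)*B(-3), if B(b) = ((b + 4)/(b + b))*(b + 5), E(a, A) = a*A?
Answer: 4004/3 ≈ 1334.7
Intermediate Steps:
E(a, A) = A*a
B(b) = (4 + b)*(5 + b)/(2*b) (B(b) = ((4 + b)/((2*b)))*(5 + b) = ((4 + b)*(1/(2*b)))*(5 + b) = ((4 + b)/(2*b))*(5 + b) = (4 + b)*(5 + b)/(2*b))
E(-154, 26)*B(-3) = (26*(-154))*((½)*(20 - 3*(9 - 3))/(-3)) = -2002*(-1)*(20 - 3*6)/3 = -2002*(-1)*(20 - 18)/3 = -2002*(-1)*2/3 = -4004*(-⅓) = 4004/3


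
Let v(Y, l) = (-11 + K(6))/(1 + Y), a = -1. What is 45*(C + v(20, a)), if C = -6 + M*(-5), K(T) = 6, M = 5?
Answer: -9840/7 ≈ -1405.7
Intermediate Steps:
v(Y, l) = -5/(1 + Y) (v(Y, l) = (-11 + 6)/(1 + Y) = -5/(1 + Y))
C = -31 (C = -6 + 5*(-5) = -6 - 25 = -31)
45*(C + v(20, a)) = 45*(-31 - 5/(1 + 20)) = 45*(-31 - 5/21) = 45*(-656/21) = -9840/7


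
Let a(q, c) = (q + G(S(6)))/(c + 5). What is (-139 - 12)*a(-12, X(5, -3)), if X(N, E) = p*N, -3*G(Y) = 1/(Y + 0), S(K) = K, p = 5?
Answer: 32767/540 ≈ 60.680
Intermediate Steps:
G(Y) = -1/(3*Y) (G(Y) = -1/(3*(Y + 0)) = -1/(3*Y))
X(N, E) = 5*N
a(q, c) = (-1/18 + q)/(5 + c) (a(q, c) = (q - ⅓/6)/(c + 5) = (q - ⅓*⅙)/(5 + c) = (q - 1/18)/(5 + c) = (-1/18 + q)/(5 + c))
(-139 - 12)*a(-12, X(5, -3)) = (-139 - 12)*((-1/18 - 12)/(5 + 5*5)) = -151*(-217)/((5 + 25)*18) = -151*(-217)/(30*18) = -151*(-217/540) = 32767/540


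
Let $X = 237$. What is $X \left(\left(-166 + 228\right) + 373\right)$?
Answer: $103095$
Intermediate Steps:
$X \left(\left(-166 + 228\right) + 373\right) = 237 \left(\left(-166 + 228\right) + 373\right) = 237 \left(62 + 373\right) = 237 \cdot 435 = 103095$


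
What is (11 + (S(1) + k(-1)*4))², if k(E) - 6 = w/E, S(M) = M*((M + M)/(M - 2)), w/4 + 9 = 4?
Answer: 12769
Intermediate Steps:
w = -20 (w = -36 + 4*4 = -36 + 16 = -20)
S(M) = 2*M²/(-2 + M) (S(M) = M*((2*M)/(-2 + M)) = M*(2*M/(-2 + M)) = 2*M²/(-2 + M))
k(E) = 6 - 20/E
(11 + (S(1) + k(-1)*4))² = (11 + (2*1²/(-2 + 1) + (6 - 20/(-1))*4))² = (11 + (2*1/(-1) + (6 - 20*(-1))*4))² = (11 + (2*1*(-1) + (6 + 20)*4))² = (11 + (-2 + 26*4))² = (11 + (-2 + 104))² = (11 + 102)² = 113² = 12769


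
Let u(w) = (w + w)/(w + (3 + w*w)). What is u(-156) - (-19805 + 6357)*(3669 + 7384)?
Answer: 1198193037280/8061 ≈ 1.4864e+8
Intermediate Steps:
u(w) = 2*w/(3 + w + w²) (u(w) = (2*w)/(w + (3 + w²)) = (2*w)/(3 + w + w²) = 2*w/(3 + w + w²))
u(-156) - (-19805 + 6357)*(3669 + 7384) = 2*(-156)/(3 - 156 + (-156)²) - (-19805 + 6357)*(3669 + 7384) = 2*(-156)/(3 - 156 + 24336) - (-13448)*11053 = 2*(-156)/24183 - 1*(-148640744) = 2*(-156)*(1/24183) + 148640744 = -104/8061 + 148640744 = 1198193037280/8061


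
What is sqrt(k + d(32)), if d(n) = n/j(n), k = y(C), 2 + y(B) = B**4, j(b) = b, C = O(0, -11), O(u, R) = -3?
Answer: 4*sqrt(5) ≈ 8.9443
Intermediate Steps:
C = -3
y(B) = -2 + B**4
k = 79 (k = -2 + (-3)**4 = -2 + 81 = 79)
d(n) = 1 (d(n) = n/n = 1)
sqrt(k + d(32)) = sqrt(79 + 1) = sqrt(80) = 4*sqrt(5)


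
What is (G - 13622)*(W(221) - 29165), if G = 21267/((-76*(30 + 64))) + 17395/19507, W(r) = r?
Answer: 6869226590342370/17419751 ≈ 3.9434e+8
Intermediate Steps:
G = -290585489/139358008 (G = 21267/((-76*94)) + 17395*(1/19507) = 21267/(-7144) + 17395/19507 = 21267*(-1/7144) + 17395/19507 = -21267/7144 + 17395/19507 = -290585489/139358008 ≈ -2.0852)
(G - 13622)*(W(221) - 29165) = (-290585489/139358008 - 13622)*(221 - 29165) = -1898625370465/139358008*(-28944) = 6869226590342370/17419751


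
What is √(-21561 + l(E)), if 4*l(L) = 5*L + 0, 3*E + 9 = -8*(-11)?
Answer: I*√775011/6 ≈ 146.72*I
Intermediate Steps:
E = 79/3 (E = -3 + (-8*(-11))/3 = -3 + (⅓)*88 = -3 + 88/3 = 79/3 ≈ 26.333)
l(L) = 5*L/4 (l(L) = (5*L + 0)/4 = (5*L)/4 = 5*L/4)
√(-21561 + l(E)) = √(-21561 + (5/4)*(79/3)) = √(-21561 + 395/12) = √(-258337/12) = I*√775011/6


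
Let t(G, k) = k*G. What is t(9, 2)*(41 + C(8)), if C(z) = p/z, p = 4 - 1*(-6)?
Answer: 1521/2 ≈ 760.50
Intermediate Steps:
p = 10 (p = 4 + 6 = 10)
C(z) = 10/z
t(G, k) = G*k
t(9, 2)*(41 + C(8)) = (9*2)*(41 + 10/8) = 18*(41 + 10*(⅛)) = 18*(41 + 5/4) = 18*(169/4) = 1521/2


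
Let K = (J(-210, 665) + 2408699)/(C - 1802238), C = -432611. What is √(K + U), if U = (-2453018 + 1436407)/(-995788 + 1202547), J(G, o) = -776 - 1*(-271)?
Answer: I*√1279896332849446866094135/462075144391 ≈ 2.4484*I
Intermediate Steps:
J(G, o) = -505 (J(G, o) = -776 + 271 = -505)
K = -2408194/2234849 (K = (-505 + 2408699)/(-432611 - 1802238) = 2408194/(-2234849) = 2408194*(-1/2234849) = -2408194/2234849 ≈ -1.0776)
U = -1016611/206759 ≈ -4.9169
√(K + U) = √(-2408194/2234849 - 1016611/206759) = √(-2769887859985/462075144391) = I*√1279896332849446866094135/462075144391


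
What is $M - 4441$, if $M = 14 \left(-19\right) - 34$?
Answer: $-4741$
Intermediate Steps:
$M = -300$ ($M = -266 - 34 = -300$)
$M - 4441 = -300 - 4441 = -4741$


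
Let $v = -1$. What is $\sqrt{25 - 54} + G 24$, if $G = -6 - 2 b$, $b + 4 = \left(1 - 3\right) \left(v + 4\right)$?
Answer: $336 + i \sqrt{29} \approx 336.0 + 5.3852 i$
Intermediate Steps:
$b = -10$ ($b = -4 + \left(1 - 3\right) \left(-1 + 4\right) = -4 - 6 = -10$)
$G = 14$ ($G = -6 - -20 = -6 + 20 = 14$)
$\sqrt{25 - 54} + G 24 = \sqrt{25 - 54} + 14 \cdot 24 = \sqrt{-29} + 336 = i \sqrt{29} + 336 = 336 + i \sqrt{29}$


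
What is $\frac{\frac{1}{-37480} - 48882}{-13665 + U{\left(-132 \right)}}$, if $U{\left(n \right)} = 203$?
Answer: $\frac{1832097361}{504555760} \approx 3.6311$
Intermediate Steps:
$\frac{\frac{1}{-37480} - 48882}{-13665 + U{\left(-132 \right)}} = \frac{\frac{1}{-37480} - 48882}{-13665 + 203} = \frac{- \frac{1}{37480} - 48882}{-13462} = \left(- \frac{1832097361}{37480}\right) \left(- \frac{1}{13462}\right) = \frac{1832097361}{504555760}$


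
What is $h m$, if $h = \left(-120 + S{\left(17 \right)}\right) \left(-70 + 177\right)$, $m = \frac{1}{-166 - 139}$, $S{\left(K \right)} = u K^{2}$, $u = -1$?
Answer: $\frac{43763}{305} \approx 143.49$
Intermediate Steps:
$S{\left(K \right)} = - K^{2}$
$m = - \frac{1}{305}$ ($m = \frac{1}{-305} = - \frac{1}{305} \approx -0.0032787$)
$h = -43763$ ($h = \left(-120 - 17^{2}\right) \left(-70 + 177\right) = \left(-120 - 289\right) 107 = \left(-409\right) 107 = -43763$)
$h m = \left(-43763\right) \left(- \frac{1}{305}\right) = \frac{43763}{305}$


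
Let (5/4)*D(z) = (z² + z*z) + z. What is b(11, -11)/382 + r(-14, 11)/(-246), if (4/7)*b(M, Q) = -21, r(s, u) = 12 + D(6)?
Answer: -124871/313240 ≈ -0.39864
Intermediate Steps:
D(z) = 4*z/5 + 8*z²/5 (D(z) = 4*((z² + z*z) + z)/5 = 4*((z² + z²) + z)/5 = 4*(2*z² + z)/5 = 4*(z + 2*z²)/5 = 4*z/5 + 8*z²/5)
r(s, u) = 372/5 (r(s, u) = 12 + (⅘)*6*(1 + 2*6) = 12 + (⅘)*6*(1 + 12) = 12 + (⅘)*6*13 = 12 + 312/5 = 372/5)
b(M, Q) = -147/4 (b(M, Q) = (7/4)*(-21) = -147/4)
b(11, -11)/382 + r(-14, 11)/(-246) = -147/4/382 + (372/5)/(-246) = -147/4*1/382 + (372/5)*(-1/246) = -147/1528 - 62/205 = -124871/313240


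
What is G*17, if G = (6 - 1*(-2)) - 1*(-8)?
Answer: 272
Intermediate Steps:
G = 16 (G = (6 + 2) + 8 = 8 + 8 = 16)
G*17 = 16*17 = 272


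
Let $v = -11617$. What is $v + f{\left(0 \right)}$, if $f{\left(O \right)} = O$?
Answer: $-11617$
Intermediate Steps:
$v + f{\left(0 \right)} = -11617 + 0 = -11617$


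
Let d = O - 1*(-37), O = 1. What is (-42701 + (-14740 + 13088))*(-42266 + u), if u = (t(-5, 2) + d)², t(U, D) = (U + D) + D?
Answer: 1813904641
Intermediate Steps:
t(U, D) = U + 2*D (t(U, D) = (D + U) + D = U + 2*D)
d = 38 (d = 1 - 1*(-37) = 1 + 37 = 38)
u = 1369 (u = ((-5 + 2*2) + 38)² = ((-5 + 4) + 38)² = (-1 + 38)² = 37² = 1369)
(-42701 + (-14740 + 13088))*(-42266 + u) = (-42701 + (-14740 + 13088))*(-42266 + 1369) = (-42701 - 1652)*(-40897) = -44353*(-40897) = 1813904641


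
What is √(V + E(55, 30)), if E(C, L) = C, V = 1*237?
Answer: 2*√73 ≈ 17.088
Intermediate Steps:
V = 237
√(V + E(55, 30)) = √(237 + 55) = √292 = 2*√73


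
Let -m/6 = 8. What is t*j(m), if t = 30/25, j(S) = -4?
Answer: -24/5 ≈ -4.8000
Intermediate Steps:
m = -48 (m = -6*8 = -48)
t = 6/5 (t = 30*(1/25) = 6/5 ≈ 1.2000)
t*j(m) = (6/5)*(-4) = -24/5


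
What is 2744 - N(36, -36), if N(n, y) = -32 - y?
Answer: 2740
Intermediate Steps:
2744 - N(36, -36) = 2744 - (-32 - 1*(-36)) = 2744 - (-32 + 36) = 2744 - 1*4 = 2744 - 4 = 2740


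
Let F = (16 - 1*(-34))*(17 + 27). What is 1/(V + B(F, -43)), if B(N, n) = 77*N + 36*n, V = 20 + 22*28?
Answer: 1/168488 ≈ 5.9351e-6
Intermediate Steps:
F = 2200 (F = (16 + 34)*44 = 50*44 = 2200)
V = 636 (V = 20 + 616 = 636)
B(N, n) = 36*n + 77*N
1/(V + B(F, -43)) = 1/(636 + (36*(-43) + 77*2200)) = 1/(636 + (-1548 + 169400)) = 1/(636 + 167852) = 1/168488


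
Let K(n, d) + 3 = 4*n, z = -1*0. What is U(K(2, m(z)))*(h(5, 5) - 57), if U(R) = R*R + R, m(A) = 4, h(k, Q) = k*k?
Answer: -960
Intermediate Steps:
h(k, Q) = k²
z = 0
K(n, d) = -3 + 4*n
U(R) = R + R² (U(R) = R² + R = R + R²)
U(K(2, m(z)))*(h(5, 5) - 57) = ((-3 + 4*2)*(1 + (-3 + 4*2)))*(5² - 57) = ((-3 + 8)*(1 + (-3 + 8)))*(25 - 57) = (5*(1 + 5))*(-32) = (5*6)*(-32) = 30*(-32) = -960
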